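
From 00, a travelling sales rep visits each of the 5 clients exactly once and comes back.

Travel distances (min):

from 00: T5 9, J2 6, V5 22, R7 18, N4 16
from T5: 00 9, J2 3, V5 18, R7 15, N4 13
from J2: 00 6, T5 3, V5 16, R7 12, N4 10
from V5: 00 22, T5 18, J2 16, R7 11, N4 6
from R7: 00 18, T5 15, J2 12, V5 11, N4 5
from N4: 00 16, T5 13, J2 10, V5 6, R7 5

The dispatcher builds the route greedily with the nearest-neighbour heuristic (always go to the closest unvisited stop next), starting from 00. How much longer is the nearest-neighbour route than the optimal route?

00: J2=6, T5=9, N4=16, R7=18, V5=22 ⇒ J2
J2: T5=3, N4=10, R7=12, V5=16 ⇒ T5
T5: N4=13, R7=15, V5=18 ⇒ N4
N4: R7=5, V5=6 ⇒ R7
R7: V5=11 ⇒ V5
NN route 00 → J2 → T5 → N4 → R7 → V5 → 00 costs 60.
Optimal: 00 → T5 → V5 → N4 → R7 → J2 → 00 costs 56 (by enumerating all 60 distinct tours).
Excess = 60 − 56 = 4.

Excess over optimum: 4 min.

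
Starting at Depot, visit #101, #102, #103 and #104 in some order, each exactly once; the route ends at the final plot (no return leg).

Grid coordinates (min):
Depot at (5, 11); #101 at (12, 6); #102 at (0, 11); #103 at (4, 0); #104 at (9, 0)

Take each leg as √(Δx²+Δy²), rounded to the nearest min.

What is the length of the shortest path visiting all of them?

There are 4! = 24 possible orderings.
Depot - #101 - #102 - #103 - #104: 9+13+12+5 = 39
Depot - #101 - #102 - #104 - #103: 9+13+14+5 = 41
Depot - #101 - #103 - #102 - #104: 9+10+12+14 = 45
Depot - #101 - #103 - #104 - #102: 9+10+5+14 = 38
Depot - #101 - #104 - #102 - #103: 9+7+14+12 = 42
Depot - #101 - #104 - #103 - #102: 9+7+5+12 = 33
Depot - #102 - #101 - #103 - #104: 5+13+10+5 = 33
Depot - #102 - #101 - #104 - #103: 5+13+7+5 = 30
Depot - #102 - #103 - #101 - #104: 5+12+10+7 = 34
Depot - #102 - #103 - #104 - #101: 5+12+5+7 = 29
Depot - #102 - #104 - #101 - #103: 5+14+7+10 = 36
Depot - #102 - #104 - #103 - #101: 5+14+5+10 = 34
Depot - #103 - #101 - #102 - #104: 11+10+13+14 = 48
Depot - #103 - #101 - #104 - #102: 11+10+7+14 = 42
… (10 more)
The minimum is 29.
One shortest path: Depot → #102 → #103 → #104 → #101.

Shortest open route: 29 min.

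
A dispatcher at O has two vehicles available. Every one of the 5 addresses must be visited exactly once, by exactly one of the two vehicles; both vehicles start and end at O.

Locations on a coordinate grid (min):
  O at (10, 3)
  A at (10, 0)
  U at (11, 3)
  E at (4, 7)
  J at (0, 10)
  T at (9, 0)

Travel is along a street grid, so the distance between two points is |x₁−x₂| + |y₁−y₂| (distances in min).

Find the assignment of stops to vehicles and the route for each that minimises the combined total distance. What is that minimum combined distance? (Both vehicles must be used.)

Try each way of splitting the stops between the two vehicles (each non-empty) and, for each split, find the best tour for each vehicle:
  {A} + {U, E, J, T}: 6 + 42 = 48
  {U} + {A, E, J, T}: 2 + 40 = 42
  {A, U} + {E, J, T}: 8 + 40 = 48
  {E} + {A, U, J, T}: 20 + 42 = 62
  {A, E} + {U, J, T}: 26 + 42 = 68
  {U, E} + {A, J, T}: 22 + 40 = 62
  … (15 splits in total)
Best: vehicle 1 O → U → O = 2; vehicle 2 O → A → T → E → J → O = 40; combined 42.

42 min — the smallest possible combined total.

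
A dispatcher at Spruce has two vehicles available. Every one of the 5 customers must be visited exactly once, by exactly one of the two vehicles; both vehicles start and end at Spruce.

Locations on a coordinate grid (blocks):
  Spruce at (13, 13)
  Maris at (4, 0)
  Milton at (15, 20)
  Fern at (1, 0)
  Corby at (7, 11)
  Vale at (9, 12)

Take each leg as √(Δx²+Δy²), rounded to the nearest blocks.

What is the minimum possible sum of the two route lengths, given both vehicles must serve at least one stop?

Try each way of splitting the stops between the two vehicles (each non-empty) and, for each split, find the best tour for each vehicle:
  {Maris} + {Milton, Fern, Corby, Vale}: 32 + 50 = 82
  {Milton} + {Maris, Fern, Corby, Vale}: 14 + 38 = 52
  {Maris, Milton} + {Fern, Corby, Vale}: 46 + 37 = 83
  {Fern} + {Maris, Milton, Corby, Vale}: 36 + 46 = 82
  {Maris, Fern} + {Milton, Corby, Vale}: 37 + 25 = 62
  {Milton, Fern} + {Maris, Corby, Vale}: 49 + 33 = 82
  … (15 splits in total)
Best: vehicle 1 Spruce → Milton → Spruce = 14; vehicle 2 Spruce → Maris → Fern → Corby → Vale → Spruce = 38; combined 52.

52 blocks — the smallest possible combined total.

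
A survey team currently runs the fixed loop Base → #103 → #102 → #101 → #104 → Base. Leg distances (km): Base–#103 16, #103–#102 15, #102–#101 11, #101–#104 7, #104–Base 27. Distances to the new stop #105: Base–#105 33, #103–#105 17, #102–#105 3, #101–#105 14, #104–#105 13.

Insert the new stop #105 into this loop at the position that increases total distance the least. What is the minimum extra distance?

Insertion cost between consecutive stops i–j is d(i,#105) + d(#105,j) − d(i,j):
  between Base and #103: 33 + 17 − 16 = 34
  between #103 and #102: 17 + 3 − 15 = 5
  between #102 and #101: 3 + 14 − 11 = 6
  between #101 and #104: 14 + 13 − 7 = 20
  between #104 and Base: 13 + 33 − 27 = 19
Cheapest insertion is between #103 and #102, adding 5.
New total = 76 + 5 = 81.

+5 km — insert #105 between #103 and #102.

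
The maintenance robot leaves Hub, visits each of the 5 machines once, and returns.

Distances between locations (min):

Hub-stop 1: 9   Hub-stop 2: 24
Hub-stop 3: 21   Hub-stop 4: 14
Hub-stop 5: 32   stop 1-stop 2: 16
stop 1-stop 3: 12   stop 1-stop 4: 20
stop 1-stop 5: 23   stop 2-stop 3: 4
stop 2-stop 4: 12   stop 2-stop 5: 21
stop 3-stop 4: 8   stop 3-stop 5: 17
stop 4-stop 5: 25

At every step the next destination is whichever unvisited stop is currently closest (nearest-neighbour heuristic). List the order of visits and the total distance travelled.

From Hub: distances to unvisited — stop 1=9, stop 4=14, stop 3=21, stop 2=24, stop 5=32. Nearest is stop 1 (9).
From stop 1: distances to unvisited — stop 3=12, stop 2=16, stop 4=20, stop 5=23. Nearest is stop 3 (12).
From stop 3: distances to unvisited — stop 2=4, stop 4=8, stop 5=17. Nearest is stop 2 (4).
From stop 2: distances to unvisited — stop 4=12, stop 5=21. Nearest is stop 4 (12).
From stop 4: distances to unvisited — stop 5=25. Nearest is stop 5 (25).
Return stop 5→Hub: 32.
Total = 9 + 12 + 4 + 12 + 25 + 32 = 94.

94 min along Hub → stop 1 → stop 3 → stop 2 → stop 4 → stop 5 → Hub.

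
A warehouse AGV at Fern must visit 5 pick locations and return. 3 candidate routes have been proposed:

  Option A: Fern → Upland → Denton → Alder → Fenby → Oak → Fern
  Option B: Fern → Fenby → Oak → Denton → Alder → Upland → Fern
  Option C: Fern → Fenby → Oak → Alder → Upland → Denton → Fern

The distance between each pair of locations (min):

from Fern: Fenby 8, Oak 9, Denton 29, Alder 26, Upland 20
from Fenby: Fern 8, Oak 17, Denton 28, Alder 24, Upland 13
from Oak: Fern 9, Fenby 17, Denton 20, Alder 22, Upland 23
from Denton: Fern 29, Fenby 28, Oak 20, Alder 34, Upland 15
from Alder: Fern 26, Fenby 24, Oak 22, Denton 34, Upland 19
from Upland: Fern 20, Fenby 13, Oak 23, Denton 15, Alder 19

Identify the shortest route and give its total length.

Shortest is Option C, total 110 min.

Option A: 20 + 15 + 34 + 24 + 17 + 9 = 119
Option B: 8 + 17 + 20 + 34 + 19 + 20 = 118
Option C: 8 + 17 + 22 + 19 + 15 + 29 = 110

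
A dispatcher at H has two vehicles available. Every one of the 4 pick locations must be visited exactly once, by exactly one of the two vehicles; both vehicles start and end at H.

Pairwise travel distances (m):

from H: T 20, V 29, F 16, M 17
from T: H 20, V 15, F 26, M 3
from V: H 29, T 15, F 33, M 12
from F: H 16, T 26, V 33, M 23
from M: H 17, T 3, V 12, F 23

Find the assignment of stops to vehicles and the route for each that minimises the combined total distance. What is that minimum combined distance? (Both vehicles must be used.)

Try each way of splitting the stops between the two vehicles (each non-empty) and, for each split, find the best tour for each vehicle:
  {T} + {V, F, M}: 40 + 78 = 118
  {V} + {T, F, M}: 58 + 62 = 120
  {T, V} + {F, M}: 64 + 56 = 120
  {F} + {T, V, M}: 32 + 64 = 96
  {T, F} + {V, M}: 62 + 58 = 120
  {V, F} + {T, M}: 78 + 40 = 118
  … (7 splits in total)
Best: vehicle 1 H → F → H = 32; vehicle 2 H → T → V → M → H = 64; combined 96.

96 m — the smallest possible combined total.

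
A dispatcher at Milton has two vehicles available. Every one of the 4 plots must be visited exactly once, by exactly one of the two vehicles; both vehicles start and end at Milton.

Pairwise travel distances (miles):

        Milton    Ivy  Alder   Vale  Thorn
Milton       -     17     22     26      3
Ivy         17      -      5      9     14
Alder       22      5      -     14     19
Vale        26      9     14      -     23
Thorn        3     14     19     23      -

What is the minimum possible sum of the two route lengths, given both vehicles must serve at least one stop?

There are 2^3 − 1 = 7 ways to divide the 4 stops into two non-empty groups. For each, the best each vehicle can do is its own shortest tour through its group:
  {Ivy} + {Alder, Vale, Thorn}: 34 + 62 = 96
  {Alder} + {Ivy, Vale, Thorn}: 44 + 52 = 96
  {Ivy, Alder} + {Vale, Thorn}: 44 + 52 = 96
  {Vale} + {Ivy, Alder, Thorn}: 52 + 44 = 96
  {Ivy, Vale} + {Alder, Thorn}: 52 + 44 = 96
  {Alder, Vale} + {Ivy, Thorn}: 62 + 34 = 96
  … (7 splits in total)
  {Ivy, Alder, Vale} + {Thorn}: 62 + 6 = 68  ← best
Best: vehicle 1 Milton → Ivy → Alder → Vale → Milton = 62; vehicle 2 Milton → Thorn → Milton = 6; combined 68.

68 miles — the smallest possible combined total.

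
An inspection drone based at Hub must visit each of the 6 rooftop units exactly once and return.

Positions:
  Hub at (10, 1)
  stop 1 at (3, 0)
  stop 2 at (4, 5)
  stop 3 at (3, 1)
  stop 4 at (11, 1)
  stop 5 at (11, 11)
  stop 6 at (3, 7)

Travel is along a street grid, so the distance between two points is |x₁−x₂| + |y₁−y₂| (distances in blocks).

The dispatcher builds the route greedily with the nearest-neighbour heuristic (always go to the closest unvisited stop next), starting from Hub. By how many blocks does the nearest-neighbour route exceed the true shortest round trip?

From Hub: stop 4=1, stop 3=7, stop 1=8, stop 2=10, stop 5=11, stop 6=13 → choose stop 4 (1).
From stop 4: stop 3=8, stop 1=9, stop 5=10, stop 2=11, stop 6=14 → choose stop 3 (8).
From stop 3: stop 1=1, stop 2=5, stop 6=6, stop 5=18 → choose stop 1 (1).
From stop 1: stop 2=6, stop 6=7, stop 5=19 → choose stop 2 (6).
From stop 2: stop 6=3, stop 5=13 → choose stop 6 (3).
From stop 6: stop 5=12 → choose stop 5 (12).
NN route Hub → stop 4 → stop 3 → stop 1 → stop 2 → stop 6 → stop 5 → Hub costs 42.
Optimal: Hub → stop 1 → stop 3 → stop 2 → stop 6 → stop 5 → stop 4 → Hub costs 40 (by enumerating all 360 distinct tours).
Excess = 42 − 40 = 2.

2 blocks longer than the optimal tour.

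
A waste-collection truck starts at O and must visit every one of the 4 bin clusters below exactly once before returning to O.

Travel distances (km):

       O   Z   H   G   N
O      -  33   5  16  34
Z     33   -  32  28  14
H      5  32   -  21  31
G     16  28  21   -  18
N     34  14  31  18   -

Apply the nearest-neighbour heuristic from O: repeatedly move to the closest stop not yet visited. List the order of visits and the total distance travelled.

From O: distances to unvisited — H=5, G=16, Z=33, N=34. Nearest is H (5).
From H: distances to unvisited — G=21, N=31, Z=32. Nearest is G (21).
From G: distances to unvisited — N=18, Z=28. Nearest is N (18).
From N: distances to unvisited — Z=14. Nearest is Z (14).
Return Z→O: 33.
Total = 5 + 21 + 18 + 14 + 33 = 91.

91 km along O → H → G → N → Z → O.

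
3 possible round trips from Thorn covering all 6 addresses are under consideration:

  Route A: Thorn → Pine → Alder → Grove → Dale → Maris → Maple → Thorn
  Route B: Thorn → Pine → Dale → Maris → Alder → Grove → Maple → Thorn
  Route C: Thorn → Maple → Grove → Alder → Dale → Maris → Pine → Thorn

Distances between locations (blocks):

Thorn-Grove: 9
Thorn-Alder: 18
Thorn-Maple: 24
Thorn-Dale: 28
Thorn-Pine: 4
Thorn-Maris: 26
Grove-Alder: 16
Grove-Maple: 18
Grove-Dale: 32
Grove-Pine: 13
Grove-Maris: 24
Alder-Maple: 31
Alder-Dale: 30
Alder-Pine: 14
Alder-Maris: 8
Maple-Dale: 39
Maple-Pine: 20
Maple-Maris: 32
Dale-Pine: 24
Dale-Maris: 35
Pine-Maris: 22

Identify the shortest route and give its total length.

Route A: 4 + 14 + 16 + 32 + 35 + 32 + 24 = 157
Route B: 4 + 24 + 35 + 8 + 16 + 18 + 24 = 129
Route C: 24 + 18 + 16 + 30 + 35 + 22 + 4 = 149

129 blocks — Route B is the shortest.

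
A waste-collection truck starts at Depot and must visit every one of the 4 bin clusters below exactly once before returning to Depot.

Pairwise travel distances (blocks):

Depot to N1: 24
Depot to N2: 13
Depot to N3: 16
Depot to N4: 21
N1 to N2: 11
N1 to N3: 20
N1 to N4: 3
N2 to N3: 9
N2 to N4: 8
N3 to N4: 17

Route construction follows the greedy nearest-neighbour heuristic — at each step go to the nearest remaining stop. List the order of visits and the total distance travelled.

Depot → [N2:13 / N3:16 / N4:21 / N1:24] → N2 (13)
N2 → [N4:8 / N3:9 / N1:11] → N4 (8)
N4 → [N1:3 / N3:17] → N1 (3)
N1 → [N3:20] → N3 (20)
Return N3→Depot: 16.
Total = 13 + 8 + 3 + 20 + 16 = 60.

Total distance 60 blocks via the nearest-neighbour route Depot → N2 → N4 → N1 → N3 → Depot.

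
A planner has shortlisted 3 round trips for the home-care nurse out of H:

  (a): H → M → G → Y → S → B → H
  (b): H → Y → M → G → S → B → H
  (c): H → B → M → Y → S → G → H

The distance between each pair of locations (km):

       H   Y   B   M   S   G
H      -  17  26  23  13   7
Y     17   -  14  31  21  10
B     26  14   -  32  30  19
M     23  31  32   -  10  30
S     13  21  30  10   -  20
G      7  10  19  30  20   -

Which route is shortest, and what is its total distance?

(a): 23 + 30 + 10 + 21 + 30 + 26 = 140
(b): 17 + 31 + 30 + 20 + 30 + 26 = 154
(c): 26 + 32 + 31 + 21 + 20 + 7 = 137

137 km — (c) is the shortest.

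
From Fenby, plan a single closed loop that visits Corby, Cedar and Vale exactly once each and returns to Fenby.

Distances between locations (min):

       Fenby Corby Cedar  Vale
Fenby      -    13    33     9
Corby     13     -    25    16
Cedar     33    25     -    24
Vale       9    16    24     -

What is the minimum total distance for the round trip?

Shortest round trip = 71 min.

Fenby-Corby-Cedar-Vale-Fenby: 13+25+24+9 = 71
Fenby-Corby-Vale-Cedar-Fenby: 13+16+24+33 = 86
Fenby-Cedar-Corby-Vale-Fenby: 33+25+16+9 = 83
The minimum is 71.
One optimal route: Fenby → Corby → Cedar → Vale → Fenby (or its reverse).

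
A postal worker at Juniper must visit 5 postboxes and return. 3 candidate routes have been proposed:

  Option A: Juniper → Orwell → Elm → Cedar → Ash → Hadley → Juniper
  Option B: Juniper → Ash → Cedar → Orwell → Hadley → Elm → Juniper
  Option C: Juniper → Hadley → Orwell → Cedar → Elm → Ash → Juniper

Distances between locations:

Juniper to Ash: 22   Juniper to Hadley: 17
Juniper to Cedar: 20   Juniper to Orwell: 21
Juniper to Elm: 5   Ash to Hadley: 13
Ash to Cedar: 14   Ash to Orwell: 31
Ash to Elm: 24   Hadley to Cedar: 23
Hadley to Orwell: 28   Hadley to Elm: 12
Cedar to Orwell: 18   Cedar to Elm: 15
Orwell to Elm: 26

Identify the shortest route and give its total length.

Option A: 21 + 26 + 15 + 14 + 13 + 17 = 106
Option B: 22 + 14 + 18 + 28 + 12 + 5 = 99
Option C: 17 + 28 + 18 + 15 + 24 + 22 = 124

99 — Option B is the shortest.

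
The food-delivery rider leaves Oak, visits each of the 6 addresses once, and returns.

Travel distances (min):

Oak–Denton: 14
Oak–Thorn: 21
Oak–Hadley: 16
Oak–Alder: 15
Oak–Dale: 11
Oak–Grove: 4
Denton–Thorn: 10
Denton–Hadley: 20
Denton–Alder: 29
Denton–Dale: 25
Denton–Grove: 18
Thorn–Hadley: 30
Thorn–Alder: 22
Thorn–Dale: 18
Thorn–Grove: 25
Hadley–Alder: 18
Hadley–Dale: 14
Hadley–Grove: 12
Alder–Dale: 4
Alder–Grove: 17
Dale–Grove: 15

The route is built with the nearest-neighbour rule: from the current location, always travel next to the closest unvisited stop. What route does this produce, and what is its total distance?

Nearest-neighbour total = 80 min; route Oak → Grove → Hadley → Dale → Alder → Thorn → Denton → Oak.

From Oak: distances to unvisited — Grove=4, Dale=11, Denton=14, Alder=15, Hadley=16, Thorn=21. Nearest is Grove (4).
From Grove: distances to unvisited — Hadley=12, Dale=15, Alder=17, Denton=18, Thorn=25. Nearest is Hadley (12).
From Hadley: distances to unvisited — Dale=14, Alder=18, Denton=20, Thorn=30. Nearest is Dale (14).
From Dale: distances to unvisited — Alder=4, Thorn=18, Denton=25. Nearest is Alder (4).
From Alder: distances to unvisited — Thorn=22, Denton=29. Nearest is Thorn (22).
From Thorn: distances to unvisited — Denton=10. Nearest is Denton (10).
Return Denton→Oak: 14.
Total = 4 + 12 + 14 + 4 + 22 + 10 + 14 = 80.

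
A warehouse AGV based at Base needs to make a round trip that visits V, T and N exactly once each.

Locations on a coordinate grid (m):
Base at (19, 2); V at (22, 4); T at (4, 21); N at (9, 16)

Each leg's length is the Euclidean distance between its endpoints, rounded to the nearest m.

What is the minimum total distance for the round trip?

Minimum total distance: 53 m.

Base→V→T→N→Base: 4+25+7+17 = 53
Base→V→N→T→Base: 4+18+7+24 = 53
Base→T→V→N→Base: 24+25+18+17 = 84
The minimum is 53.
One optimal route: Base → V → T → N → Base (or its reverse).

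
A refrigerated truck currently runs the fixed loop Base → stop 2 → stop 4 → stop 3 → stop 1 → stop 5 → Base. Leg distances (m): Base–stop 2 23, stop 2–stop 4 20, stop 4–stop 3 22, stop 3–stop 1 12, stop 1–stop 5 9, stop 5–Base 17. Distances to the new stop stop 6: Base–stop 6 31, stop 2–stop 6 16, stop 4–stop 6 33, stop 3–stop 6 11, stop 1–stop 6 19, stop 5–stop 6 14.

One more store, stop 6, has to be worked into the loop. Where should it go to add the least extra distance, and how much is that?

Insertion cost between consecutive stops i–j is d(i,stop 6) + d(stop 6,j) − d(i,j):
  between Base and stop 2: 31 + 16 − 23 = 24
  between stop 2 and stop 4: 16 + 33 − 20 = 29
  between stop 4 and stop 3: 33 + 11 − 22 = 22
  between stop 3 and stop 1: 11 + 19 − 12 = 18
  between stop 1 and stop 5: 19 + 14 − 9 = 24
  between stop 5 and Base: 14 + 31 − 17 = 28
Cheapest insertion is between stop 3 and stop 1, adding 18.
New total = 103 + 18 = 121.

Minimum extra distance: 18 m, inserting stop 6 between stop 3 and stop 1.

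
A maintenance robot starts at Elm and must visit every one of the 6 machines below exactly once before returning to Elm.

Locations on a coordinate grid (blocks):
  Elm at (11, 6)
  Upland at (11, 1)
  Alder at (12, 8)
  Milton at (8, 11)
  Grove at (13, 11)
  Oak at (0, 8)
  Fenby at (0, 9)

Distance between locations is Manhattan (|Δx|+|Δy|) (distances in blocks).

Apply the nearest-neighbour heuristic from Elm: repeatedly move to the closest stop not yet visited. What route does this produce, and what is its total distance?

Elm → [Alder:3 / Upland:5 / Grove:7 / Milton:8 / Oak:13 / Fenby:14] → Alder (3)
Alder → [Grove:4 / Milton:7 / Upland:8 / Oak:12 / Fenby:13] → Grove (4)
Grove → [Milton:5 / Upland:12 / Fenby:15 / Oak:16] → Milton (5)
Milton → [Fenby:10 / Oak:11 / Upland:13] → Fenby (10)
Fenby → [Oak:1 / Upland:19] → Oak (1)
Oak → [Upland:18] → Upland (18)
Return Upland→Elm: 5.
Total = 3 + 4 + 5 + 10 + 1 + 18 + 5 = 46.

Total distance 46 blocks via the nearest-neighbour route Elm → Alder → Grove → Milton → Fenby → Oak → Upland → Elm.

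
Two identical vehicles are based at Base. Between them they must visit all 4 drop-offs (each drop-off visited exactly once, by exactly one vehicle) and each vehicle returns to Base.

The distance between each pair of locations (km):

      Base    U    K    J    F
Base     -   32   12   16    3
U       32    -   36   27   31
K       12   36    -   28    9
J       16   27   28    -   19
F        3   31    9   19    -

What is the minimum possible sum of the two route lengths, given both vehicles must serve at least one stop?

Minimum combined distance: 97 km.

There are 2^3 − 1 = 7 ways to divide the 4 stops into two non-empty groups. For each, the best each vehicle can do is its own shortest tour through its group:
  {U} + {K, J, F}: 64 + 56 = 120
  {K} + {U, J, F}: 24 + 77 = 101
  {U, K} + {J, F}: 80 + 38 = 118
  {J} + {U, K, F}: 32 + 80 = 112
  {U, J} + {K, F}: 75 + 24 = 99
  {K, J} + {U, F}: 56 + 66 = 122
  … (7 splits in total)
  {U, K, J} + {F}: 91 + 6 = 97  ← best
Best: vehicle 1 Base → K → U → J → Base = 91; vehicle 2 Base → F → Base = 6; combined 97.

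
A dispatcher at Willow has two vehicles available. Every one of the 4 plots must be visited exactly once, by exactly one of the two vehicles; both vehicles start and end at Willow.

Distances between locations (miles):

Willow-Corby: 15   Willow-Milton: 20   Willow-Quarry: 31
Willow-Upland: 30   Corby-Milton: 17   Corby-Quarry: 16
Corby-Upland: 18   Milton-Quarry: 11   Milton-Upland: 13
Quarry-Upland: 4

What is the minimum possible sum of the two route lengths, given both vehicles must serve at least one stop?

Check every non-empty split of the stops between the two vehicles; for each half take its own optimal tour:
  {Corby} + {Milton, Quarry, Upland}: 30 + 65 = 95
  {Milton} + {Corby, Quarry, Upland}: 40 + 65 = 105
  {Corby, Milton} + {Quarry, Upland}: 52 + 65 = 117
  {Quarry} + {Corby, Milton, Upland}: 62 + 66 = 128
  {Corby, Quarry} + {Milton, Upland}: 62 + 63 = 125
  {Milton, Quarry} + {Corby, Upland}: 62 + 63 = 125
  … (7 splits in total)
Best: vehicle 1 Willow → Corby → Willow = 30; vehicle 2 Willow → Milton → Quarry → Upland → Willow = 65; combined 95.

Minimum combined distance: 95 miles.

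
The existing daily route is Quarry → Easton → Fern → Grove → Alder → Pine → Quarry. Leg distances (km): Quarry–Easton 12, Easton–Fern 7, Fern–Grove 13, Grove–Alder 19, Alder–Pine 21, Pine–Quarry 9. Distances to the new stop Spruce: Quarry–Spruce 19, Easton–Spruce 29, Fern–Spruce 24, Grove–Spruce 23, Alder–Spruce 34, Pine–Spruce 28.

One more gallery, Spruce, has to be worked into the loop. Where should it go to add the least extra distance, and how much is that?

Minimum extra distance: 34 km, inserting Spruce between Fern and Grove.

Insertion cost between consecutive stops i–j is d(i,Spruce) + d(Spruce,j) − d(i,j):
  between Quarry and Easton: 19 + 29 − 12 = 36
  between Easton and Fern: 29 + 24 − 7 = 46
  between Fern and Grove: 24 + 23 − 13 = 34
  between Grove and Alder: 23 + 34 − 19 = 38
  between Alder and Pine: 34 + 28 − 21 = 41
  between Pine and Quarry: 28 + 19 − 9 = 38
Cheapest insertion is between Fern and Grove, adding 34.
New total = 81 + 34 = 115.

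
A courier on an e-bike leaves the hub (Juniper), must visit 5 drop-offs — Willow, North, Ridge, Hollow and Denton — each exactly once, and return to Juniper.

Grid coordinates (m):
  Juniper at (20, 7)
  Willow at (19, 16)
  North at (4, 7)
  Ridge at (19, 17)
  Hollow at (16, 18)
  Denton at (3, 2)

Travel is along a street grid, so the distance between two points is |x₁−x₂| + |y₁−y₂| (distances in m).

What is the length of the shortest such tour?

With 5 stops there are 5!/2 = 60 distinct round trips (a route and its reverse cost the same).
Juniper → Willow → North → Ridge → Hollow → Denton → Juniper: 10+24+25+4+29+22 = 114
Juniper → Willow → North → Ridge → Denton → Hollow → Juniper: 10+24+25+31+29+15 = 134
Juniper → Willow → North → Hollow → Ridge → Denton → Juniper: 10+24+23+4+31+22 = 114
Juniper → Willow → North → Hollow → Denton → Ridge → Juniper: 10+24+23+29+31+11 = 128
Juniper → Willow → North → Denton → Ridge → Hollow → Juniper: 10+24+6+31+4+15 = 90
Juniper → Willow → North → Denton → Hollow → Ridge → Juniper: 10+24+6+29+4+11 = 84
Juniper → Willow → Ridge → North → Hollow → Denton → Juniper: 10+1+25+23+29+22 = 110
Juniper → Willow → Ridge → North → Denton → Hollow → Juniper: 10+1+25+6+29+15 = 86
Juniper → Willow → Ridge → Hollow → North → Denton → Juniper: 10+1+4+23+6+22 = 66
Juniper → Willow → Ridge → Hollow → Denton → North → Juniper: 10+1+4+29+6+16 = 66
Juniper → Willow → Ridge → Denton → North → Hollow → Juniper: 10+1+31+6+23+15 = 86
Juniper → Willow → Ridge → Denton → Hollow → North → Juniper: 10+1+31+29+23+16 = 110
Juniper → Willow → Hollow → North → Ridge → Denton → Juniper: 10+5+23+25+31+22 = 116
Juniper → Willow → Hollow → North → Denton → Ridge → Juniper: 10+5+23+6+31+11 = 86
… (46 more)
The minimum is 66.
One optimal route: Juniper → Willow → Ridge → Hollow → North → Denton → Juniper (or its reverse).

66 m — the shortest possible round trip.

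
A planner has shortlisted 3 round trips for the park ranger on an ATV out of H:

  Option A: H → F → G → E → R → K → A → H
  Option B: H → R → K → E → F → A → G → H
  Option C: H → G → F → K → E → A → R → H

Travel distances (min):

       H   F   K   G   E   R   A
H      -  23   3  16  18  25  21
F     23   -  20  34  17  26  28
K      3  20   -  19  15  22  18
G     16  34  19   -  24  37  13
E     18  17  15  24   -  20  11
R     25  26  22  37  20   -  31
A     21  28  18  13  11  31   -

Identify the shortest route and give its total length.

136 min — Option B is the shortest.

Option A: 23 + 34 + 24 + 20 + 22 + 18 + 21 = 162
Option B: 25 + 22 + 15 + 17 + 28 + 13 + 16 = 136
Option C: 16 + 34 + 20 + 15 + 11 + 31 + 25 = 152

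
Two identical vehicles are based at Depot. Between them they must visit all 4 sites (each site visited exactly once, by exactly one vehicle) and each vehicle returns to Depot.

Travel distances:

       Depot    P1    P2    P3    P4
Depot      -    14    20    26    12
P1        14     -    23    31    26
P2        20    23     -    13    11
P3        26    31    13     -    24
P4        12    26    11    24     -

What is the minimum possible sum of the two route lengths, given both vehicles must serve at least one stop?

Check every non-empty split of the stops between the two vehicles; for each half take its own optimal tour:
  {P1} + {P2, P3, P4}: 28 + 62 = 90
  {P2} + {P1, P3, P4}: 40 + 81 = 121
  {P1, P2} + {P3, P4}: 57 + 62 = 119
  {P3} + {P1, P2, P4}: 52 + 60 = 112
  {P1, P3} + {P2, P4}: 71 + 43 = 114
  {P2, P3} + {P1, P4}: 59 + 52 = 111
  … (7 splits in total)
Best: vehicle 1 Depot → P1 → Depot = 28; vehicle 2 Depot → P3 → P2 → P4 → Depot = 62; combined 90.

90 — the smallest possible combined total.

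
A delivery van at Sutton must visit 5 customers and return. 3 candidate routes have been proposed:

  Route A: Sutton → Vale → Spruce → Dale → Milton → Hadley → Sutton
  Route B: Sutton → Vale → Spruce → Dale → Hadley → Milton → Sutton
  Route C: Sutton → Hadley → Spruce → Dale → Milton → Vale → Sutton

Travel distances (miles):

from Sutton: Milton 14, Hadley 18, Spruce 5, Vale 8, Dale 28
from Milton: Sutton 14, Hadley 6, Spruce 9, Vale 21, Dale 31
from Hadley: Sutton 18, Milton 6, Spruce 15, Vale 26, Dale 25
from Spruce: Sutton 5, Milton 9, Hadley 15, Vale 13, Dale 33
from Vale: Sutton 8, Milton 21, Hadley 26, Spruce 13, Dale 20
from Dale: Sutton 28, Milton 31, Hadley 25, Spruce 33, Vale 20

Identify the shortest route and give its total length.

99 miles — Route B is the shortest.

Route A: 8 + 13 + 33 + 31 + 6 + 18 = 109
Route B: 8 + 13 + 33 + 25 + 6 + 14 = 99
Route C: 18 + 15 + 33 + 31 + 21 + 8 = 126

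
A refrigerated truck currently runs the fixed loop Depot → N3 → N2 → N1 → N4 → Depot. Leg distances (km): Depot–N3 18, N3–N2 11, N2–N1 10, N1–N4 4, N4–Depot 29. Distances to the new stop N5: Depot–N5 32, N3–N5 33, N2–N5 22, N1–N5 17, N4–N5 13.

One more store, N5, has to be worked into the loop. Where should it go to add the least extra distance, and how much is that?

Adding 16 km by placing N5 on the N4–Depot leg.

Insertion cost between consecutive stops i–j is d(i,N5) + d(N5,j) − d(i,j):
  between Depot and N3: 32 + 33 − 18 = 47
  between N3 and N2: 33 + 22 − 11 = 44
  between N2 and N1: 22 + 17 − 10 = 29
  between N1 and N4: 17 + 13 − 4 = 26
  between N4 and Depot: 13 + 32 − 29 = 16
Cheapest insertion is between N4 and Depot, adding 16.
New total = 72 + 16 = 88.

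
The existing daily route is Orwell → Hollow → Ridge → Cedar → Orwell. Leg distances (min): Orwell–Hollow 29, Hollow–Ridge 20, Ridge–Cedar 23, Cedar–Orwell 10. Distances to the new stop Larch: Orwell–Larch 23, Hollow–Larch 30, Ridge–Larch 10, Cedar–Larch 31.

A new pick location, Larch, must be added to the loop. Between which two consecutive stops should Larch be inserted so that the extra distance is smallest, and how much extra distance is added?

Insertion cost between consecutive stops i–j is d(i,Larch) + d(Larch,j) − d(i,j):
  between Orwell and Hollow: 23 + 30 − 29 = 24
  between Hollow and Ridge: 30 + 10 − 20 = 20
  between Ridge and Cedar: 10 + 31 − 23 = 18
  between Cedar and Orwell: 31 + 23 − 10 = 44
Cheapest insertion is between Ridge and Cedar, adding 18.
New total = 82 + 18 = 100.

Minimum extra distance: 18 min, inserting Larch between Ridge and Cedar.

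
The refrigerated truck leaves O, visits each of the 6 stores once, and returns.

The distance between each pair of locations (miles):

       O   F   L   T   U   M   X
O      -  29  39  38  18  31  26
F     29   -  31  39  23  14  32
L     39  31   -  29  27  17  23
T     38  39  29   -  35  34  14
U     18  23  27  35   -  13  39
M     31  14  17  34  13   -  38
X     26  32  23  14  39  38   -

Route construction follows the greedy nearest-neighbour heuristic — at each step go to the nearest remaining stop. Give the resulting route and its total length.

Total distance 151 miles via the nearest-neighbour route O → U → M → F → L → X → T → O.

At O the remaining stops are U 18, X 26, F 29, M 31, T 38, L 39; go to U.
At U the remaining stops are M 13, F 23, L 27, T 35, X 39; go to M.
At M the remaining stops are F 14, L 17, T 34, X 38; go to F.
At F the remaining stops are L 31, X 32, T 39; go to L.
At L the remaining stops are X 23, T 29; go to X.
At X the remaining stops are T 14; go to T.
Return T→O: 38.
Total = 18 + 13 + 14 + 31 + 23 + 14 + 38 = 151.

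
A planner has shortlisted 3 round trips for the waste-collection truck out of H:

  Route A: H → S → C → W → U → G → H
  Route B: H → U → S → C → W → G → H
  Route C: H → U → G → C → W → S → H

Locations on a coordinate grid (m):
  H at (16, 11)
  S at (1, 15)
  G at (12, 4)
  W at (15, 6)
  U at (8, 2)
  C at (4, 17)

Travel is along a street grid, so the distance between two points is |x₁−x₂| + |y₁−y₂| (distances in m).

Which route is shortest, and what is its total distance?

Route A: 19 + 5 + 22 + 11 + 6 + 11 = 74
Route B: 17 + 20 + 5 + 22 + 5 + 11 = 80
Route C: 17 + 6 + 21 + 22 + 23 + 19 = 108

74 m — Route A is the shortest.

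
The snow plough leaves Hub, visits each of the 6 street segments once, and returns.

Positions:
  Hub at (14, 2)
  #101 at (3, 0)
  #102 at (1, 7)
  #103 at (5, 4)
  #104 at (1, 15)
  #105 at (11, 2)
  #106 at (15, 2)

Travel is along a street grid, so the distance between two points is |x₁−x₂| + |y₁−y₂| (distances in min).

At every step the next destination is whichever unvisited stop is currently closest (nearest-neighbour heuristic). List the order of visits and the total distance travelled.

At Hub the remaining stops are #106 1, #105 3, #103 11, #101 13, #102 18, #104 26; go to #106.
At #106 the remaining stops are #105 4, #103 12, #101 14, #102 19, #104 27; go to #105.
At #105 the remaining stops are #103 8, #101 10, #102 15, #104 23; go to #103.
At #103 the remaining stops are #101 6, #102 7, #104 15; go to #101.
At #101 the remaining stops are #102 9, #104 17; go to #102.
At #102 the remaining stops are #104 8; go to #104.
Return #104→Hub: 26.
Total = 1 + 4 + 8 + 6 + 9 + 8 + 26 = 62.

62 min along Hub → #106 → #105 → #103 → #101 → #102 → #104 → Hub.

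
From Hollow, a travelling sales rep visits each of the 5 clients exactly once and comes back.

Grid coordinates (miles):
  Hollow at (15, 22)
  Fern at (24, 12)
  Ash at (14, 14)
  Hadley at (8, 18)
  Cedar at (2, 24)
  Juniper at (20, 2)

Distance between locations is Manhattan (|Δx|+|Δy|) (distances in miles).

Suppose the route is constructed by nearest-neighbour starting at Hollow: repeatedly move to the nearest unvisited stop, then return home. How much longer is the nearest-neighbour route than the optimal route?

The nearest-neighbour route is 16 miles longer than optimal.

From Hollow: Ash=9, Hadley=11, Cedar=15, Fern=19, Juniper=25 → choose Ash (9).
From Ash: Hadley=10, Fern=12, Juniper=18, Cedar=22 → choose Hadley (10).
From Hadley: Cedar=12, Fern=22, Juniper=28 → choose Cedar (12).
From Cedar: Fern=34, Juniper=40 → choose Fern (34).
From Fern: Juniper=14 → choose Juniper (14).
NN route Hollow → Ash → Hadley → Cedar → Fern → Juniper → Hollow costs 104.
Optimal: Hollow → Fern → Juniper → Ash → Hadley → Cedar → Hollow costs 88 (by enumerating all 60 distinct tours).
Excess = 104 − 88 = 16.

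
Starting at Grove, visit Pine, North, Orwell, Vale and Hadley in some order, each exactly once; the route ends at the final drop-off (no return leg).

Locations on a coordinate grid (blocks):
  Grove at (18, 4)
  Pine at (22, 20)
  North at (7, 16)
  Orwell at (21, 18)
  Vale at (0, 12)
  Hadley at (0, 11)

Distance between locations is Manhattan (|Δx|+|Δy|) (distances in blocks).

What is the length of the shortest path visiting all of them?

There are 5! = 120 possible orderings.
Grove - Pine - North - Orwell - Vale - Hadley: 20+19+16+27+1 = 83
Grove - Pine - North - Orwell - Hadley - Vale: 20+19+16+28+1 = 84
Grove - Pine - North - Vale - Orwell - Hadley: 20+19+11+27+28 = 105
Grove - Pine - North - Vale - Hadley - Orwell: 20+19+11+1+28 = 79
Grove - Pine - North - Hadley - Orwell - Vale: 20+19+12+28+27 = 106
Grove - Pine - North - Hadley - Vale - Orwell: 20+19+12+1+27 = 79
Grove - Pine - Orwell - North - Vale - Hadley: 20+3+16+11+1 = 51
Grove - Pine - Orwell - North - Hadley - Vale: 20+3+16+12+1 = 52
Grove - Pine - Orwell - Vale - North - Hadley: 20+3+27+11+12 = 73
Grove - Pine - Orwell - Vale - Hadley - North: 20+3+27+1+12 = 63
Grove - Pine - Orwell - Hadley - North - Vale: 20+3+28+12+11 = 74
Grove - Pine - Orwell - Hadley - Vale - North: 20+3+28+1+11 = 63
Grove - Pine - Vale - North - Orwell - Hadley: 20+30+11+16+28 = 105
Grove - Pine - Vale - North - Hadley - Orwell: 20+30+11+12+28 = 101
… (106 more)
The minimum is 51.
One shortest path: Grove → Pine → Orwell → North → Vale → Hadley.

Shortest open route: 51 blocks.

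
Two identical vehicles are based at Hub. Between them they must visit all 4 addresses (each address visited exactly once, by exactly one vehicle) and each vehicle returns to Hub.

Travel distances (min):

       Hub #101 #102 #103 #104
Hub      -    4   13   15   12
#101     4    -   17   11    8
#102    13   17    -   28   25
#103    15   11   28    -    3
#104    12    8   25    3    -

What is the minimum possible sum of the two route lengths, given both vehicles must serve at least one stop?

56 min — the smallest possible combined total.

Try each way of splitting the stops between the two vehicles (each non-empty) and, for each split, find the best tour for each vehicle:
  {#101} + {#102, #103, #104}: 8 + 56 = 64
  {#102} + {#101, #103, #104}: 26 + 30 = 56
  {#101, #102} + {#103, #104}: 34 + 30 = 64
  {#103} + {#101, #102, #104}: 30 + 50 = 80
  {#101, #103} + {#102, #104}: 30 + 50 = 80
  {#102, #103} + {#101, #104}: 56 + 24 = 80
  … (7 splits in total)
Best: vehicle 1 Hub → #102 → Hub = 26; vehicle 2 Hub → #101 → #103 → #104 → Hub = 30; combined 56.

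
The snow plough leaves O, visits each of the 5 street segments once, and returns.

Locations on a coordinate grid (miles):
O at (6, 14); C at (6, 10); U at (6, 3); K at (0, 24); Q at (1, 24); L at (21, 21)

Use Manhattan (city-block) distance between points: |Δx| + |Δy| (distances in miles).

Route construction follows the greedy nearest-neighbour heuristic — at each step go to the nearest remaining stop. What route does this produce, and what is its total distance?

Nearest-neighbour total = 84 miles; route O → C → U → Q → K → L → O.

At O the remaining stops are C 4, U 11, Q 15, K 16, L 22; go to C.
At C the remaining stops are U 7, Q 19, K 20, L 26; go to U.
At U the remaining stops are Q 26, K 27, L 33; go to Q.
At Q the remaining stops are K 1, L 23; go to K.
At K the remaining stops are L 24; go to L.
Return L→O: 22.
Total = 4 + 7 + 26 + 1 + 24 + 22 = 84.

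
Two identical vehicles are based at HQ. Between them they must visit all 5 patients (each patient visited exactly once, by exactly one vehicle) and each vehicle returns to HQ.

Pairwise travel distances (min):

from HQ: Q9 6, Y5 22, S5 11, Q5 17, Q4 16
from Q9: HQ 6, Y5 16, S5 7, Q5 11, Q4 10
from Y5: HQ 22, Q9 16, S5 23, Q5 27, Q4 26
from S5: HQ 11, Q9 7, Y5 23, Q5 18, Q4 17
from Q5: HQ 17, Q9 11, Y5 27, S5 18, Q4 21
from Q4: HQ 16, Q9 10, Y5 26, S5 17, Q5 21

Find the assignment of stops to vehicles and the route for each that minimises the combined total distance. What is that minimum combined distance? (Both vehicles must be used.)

Minimum combined distance: 108 min.

Check every non-empty split of the stops between the two vehicles; for each half take its own optimal tour:
  {Q9} + {Y5, S5, Q5, Q4}: 12 + 98 = 110
  {Y5} + {Q9, S5, Q5, Q4}: 44 + 66 = 110
  {Q9, Y5} + {S5, Q5, Q4}: 44 + 66 = 110
  {S5} + {Q9, Y5, Q5, Q4}: 22 + 86 = 108
  {Q9, S5} + {Y5, Q5, Q4}: 24 + 86 = 110
  {Y5, S5} + {Q9, Q5, Q4}: 56 + 54 = 110
  … (15 splits in total)
Best: vehicle 1 HQ → S5 → HQ = 22; vehicle 2 HQ → Q9 → Y5 → Q5 → Q4 → HQ = 86; combined 108.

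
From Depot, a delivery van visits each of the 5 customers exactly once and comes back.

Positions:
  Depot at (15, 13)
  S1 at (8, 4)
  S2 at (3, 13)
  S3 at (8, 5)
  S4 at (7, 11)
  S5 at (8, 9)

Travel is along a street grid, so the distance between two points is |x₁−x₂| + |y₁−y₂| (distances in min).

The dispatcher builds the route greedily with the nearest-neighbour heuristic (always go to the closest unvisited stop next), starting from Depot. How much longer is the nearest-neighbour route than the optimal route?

Excess over optimum: 2 min.

Depot: S4=10, S5=11, S2=12, S3=15, S1=16 ⇒ S4
S4: S5=3, S2=6, S3=7, S1=8 ⇒ S5
S5: S3=4, S1=5, S2=9 ⇒ S3
S3: S1=1, S2=13 ⇒ S1
S1: S2=14 ⇒ S2
NN route Depot → S4 → S5 → S3 → S1 → S2 → Depot costs 44.
Optimal: Depot → S1 → S3 → S5 → S4 → S2 → Depot costs 42 (by enumerating all 60 distinct tours).
Excess = 44 − 42 = 2.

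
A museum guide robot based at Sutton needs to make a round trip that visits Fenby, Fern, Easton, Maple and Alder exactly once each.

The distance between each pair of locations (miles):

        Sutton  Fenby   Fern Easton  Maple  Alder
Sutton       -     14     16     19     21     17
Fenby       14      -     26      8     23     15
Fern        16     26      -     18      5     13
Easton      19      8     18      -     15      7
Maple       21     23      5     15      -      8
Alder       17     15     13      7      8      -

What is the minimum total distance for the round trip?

There are 60 distinct closed tours to check (reversals are equivalent).
Sutton→Fenby→Fern→Easton→Maple→Alder→Sutton: 14+26+18+15+8+17 = 98
Sutton→Fenby→Fern→Easton→Alder→Maple→Sutton: 14+26+18+7+8+21 = 94
Sutton→Fenby→Fern→Maple→Easton→Alder→Sutton: 14+26+5+15+7+17 = 84
Sutton→Fenby→Fern→Maple→Alder→Easton→Sutton: 14+26+5+8+7+19 = 79
Sutton→Fenby→Fern→Alder→Easton→Maple→Sutton: 14+26+13+7+15+21 = 96
Sutton→Fenby→Fern→Alder→Maple→Easton→Sutton: 14+26+13+8+15+19 = 95
Sutton→Fenby→Easton→Fern→Maple→Alder→Sutton: 14+8+18+5+8+17 = 70
Sutton→Fenby→Easton→Fern→Alder→Maple→Sutton: 14+8+18+13+8+21 = 82
Sutton→Fenby→Easton→Maple→Fern→Alder→Sutton: 14+8+15+5+13+17 = 72
Sutton→Fenby→Easton→Maple→Alder→Fern→Sutton: 14+8+15+8+13+16 = 74
Sutton→Fenby→Easton→Alder→Fern→Maple→Sutton: 14+8+7+13+5+21 = 68
Sutton→Fenby→Easton→Alder→Maple→Fern→Sutton: 14+8+7+8+5+16 = 58
Sutton→Fenby→Maple→Fern→Easton→Alder→Sutton: 14+23+5+18+7+17 = 84
Sutton→Fenby→Maple→Fern→Alder→Easton→Sutton: 14+23+5+13+7+19 = 81
… (46 more)
The minimum is 58.
One optimal route: Sutton → Fenby → Easton → Alder → Maple → Fern → Sutton (or its reverse).

Minimum total distance: 58 miles.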